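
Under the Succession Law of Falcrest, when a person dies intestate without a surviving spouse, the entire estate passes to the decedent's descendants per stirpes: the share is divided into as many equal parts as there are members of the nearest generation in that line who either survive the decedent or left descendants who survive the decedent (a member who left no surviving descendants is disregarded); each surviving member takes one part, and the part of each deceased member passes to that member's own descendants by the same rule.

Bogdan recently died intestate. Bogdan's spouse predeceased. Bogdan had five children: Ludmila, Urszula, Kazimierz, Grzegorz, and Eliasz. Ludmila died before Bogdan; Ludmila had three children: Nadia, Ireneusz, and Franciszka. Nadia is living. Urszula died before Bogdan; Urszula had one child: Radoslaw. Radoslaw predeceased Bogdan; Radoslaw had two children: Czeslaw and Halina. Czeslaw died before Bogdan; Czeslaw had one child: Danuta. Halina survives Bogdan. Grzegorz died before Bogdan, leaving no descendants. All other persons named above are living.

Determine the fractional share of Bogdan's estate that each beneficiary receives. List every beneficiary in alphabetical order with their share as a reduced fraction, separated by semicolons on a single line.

There is no surviving spouse, so the entire estate passes to Bogdan's descendants per stirpes.
Grzegorz left no surviving issue, so that branch lapses and is disregarded.
The estate is divided into 4 equal shares of 1/4 among Ludmila, Urszula, Kazimierz, Eliasz.
Ludmila predeceased; the 1/4 allotted to Ludmila's branch passes to Ludmila's issue by representation.
The 1/4 is divided into 3 equal shares of 1/12 among Nadia, Ireneusz, Franciszka.
Nadia is living and takes 1/12.
Ireneusz is living and takes 1/12.
Franciszka is living and takes 1/12.
Urszula predeceased; the 1/4 allotted to Urszula's branch passes to Urszula's issue by representation.
Radoslaw's line is the sole branch at this level, so the full 1/4 passes to Radoslaw's issue by representation.
The 1/4 is divided into 2 equal shares of 1/8 among Czeslaw, Halina.
Czeslaw predeceased; the 1/8 allotted to Czeslaw's branch passes to Czeslaw's issue by representation.
Danuta is the sole taker at this level and receives the full 1/8.
Halina is living and takes 1/8.
Kazimierz is living and takes 1/4.
Eliasz is living and takes 1/4.

Danuta 1/8; Eliasz 1/4; Franciszka 1/12; Halina 1/8; Ireneusz 1/12; Kazimierz 1/4; Nadia 1/12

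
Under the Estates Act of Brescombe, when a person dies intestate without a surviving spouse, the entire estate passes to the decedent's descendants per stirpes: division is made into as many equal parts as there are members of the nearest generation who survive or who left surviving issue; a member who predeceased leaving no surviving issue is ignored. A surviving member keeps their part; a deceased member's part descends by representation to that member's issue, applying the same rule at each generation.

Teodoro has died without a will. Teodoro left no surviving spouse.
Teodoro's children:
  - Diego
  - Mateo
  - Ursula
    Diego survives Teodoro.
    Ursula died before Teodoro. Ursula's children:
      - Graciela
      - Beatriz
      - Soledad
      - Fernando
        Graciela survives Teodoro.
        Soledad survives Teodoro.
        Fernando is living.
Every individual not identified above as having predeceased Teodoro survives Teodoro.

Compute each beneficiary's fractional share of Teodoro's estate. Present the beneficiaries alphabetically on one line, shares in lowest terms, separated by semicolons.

Beatriz 1/12; Diego 1/3; Fernando 1/12; Graciela 1/12; Mateo 1/3; Soledad 1/12

There is no surviving spouse, so the entire estate passes to Teodoro's descendants per stirpes.
The estate is divided into 3 equal shares of 1/3 among Diego, Mateo, Ursula.
Diego is living and takes 1/3.
Mateo is living and takes 1/3.
Ursula predeceased; the 1/3 allotted to Ursula's branch passes to Ursula's issue by representation.
The 1/3 is divided into 4 equal shares of 1/12 among Graciela, Beatriz, Soledad, Fernando.
Graciela is living and takes 1/12.
Beatriz is living and takes 1/12.
Soledad is living and takes 1/12.
Fernando is living and takes 1/12.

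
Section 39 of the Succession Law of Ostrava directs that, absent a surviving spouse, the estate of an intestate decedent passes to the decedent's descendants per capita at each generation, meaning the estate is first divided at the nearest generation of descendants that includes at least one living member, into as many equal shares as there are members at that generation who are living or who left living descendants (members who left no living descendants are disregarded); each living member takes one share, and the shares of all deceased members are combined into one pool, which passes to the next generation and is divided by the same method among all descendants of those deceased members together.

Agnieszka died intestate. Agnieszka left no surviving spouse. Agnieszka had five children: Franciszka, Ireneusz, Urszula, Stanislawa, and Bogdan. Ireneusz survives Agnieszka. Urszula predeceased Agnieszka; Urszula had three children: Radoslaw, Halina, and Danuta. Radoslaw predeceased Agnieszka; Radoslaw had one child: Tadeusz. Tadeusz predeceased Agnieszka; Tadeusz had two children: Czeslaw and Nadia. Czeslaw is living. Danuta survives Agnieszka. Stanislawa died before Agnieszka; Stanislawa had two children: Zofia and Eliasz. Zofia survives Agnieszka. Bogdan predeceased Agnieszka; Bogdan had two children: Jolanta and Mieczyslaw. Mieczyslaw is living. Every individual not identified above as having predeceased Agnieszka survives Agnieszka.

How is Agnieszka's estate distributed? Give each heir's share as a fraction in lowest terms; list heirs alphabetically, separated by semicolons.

There is no surviving spouse, so the entire estate passes to Agnieszka's descendants per capita at each generation.
At generation 1 (Franciszka, Ireneusz, Urszula, Stanislawa, Bogdan) there are 5 shares of (1)/5 = 1/5 each.
Living: Franciszka and Ireneusz — each takes 1/5.
Deceased: Urszula, Stanislawa, and Bogdan. Their combined 3/5 is pooled and carried to generation 2.
At generation 2 (Radoslaw, Halina, Danuta, Zofia, Eliasz, Jolanta, Mieczyslaw) there are 7 shares of (3/5)/7 = 3/35 each.
Living: Halina, Danuta, Zofia, Eliasz, Jolanta, and Mieczyslaw — each takes 3/35.
Deceased: Radoslaw. That 3/35 share is carried to generation 3.
At generation 3 (Tadeusz) there are 1 shares of (3/35)/1 = 3/35 each.
Deceased: Tadeusz. That 3/35 share is carried to generation 4.
At generation 4 (Czeslaw, Nadia) there are 2 shares of (3/35)/2 = 3/70 each.
Living: Czeslaw and Nadia — each takes 3/70.

Czeslaw 3/70; Danuta 3/35; Eliasz 3/35; Franciszka 1/5; Halina 3/35; Ireneusz 1/5; Jolanta 3/35; Mieczyslaw 3/35; Nadia 3/70; Zofia 3/35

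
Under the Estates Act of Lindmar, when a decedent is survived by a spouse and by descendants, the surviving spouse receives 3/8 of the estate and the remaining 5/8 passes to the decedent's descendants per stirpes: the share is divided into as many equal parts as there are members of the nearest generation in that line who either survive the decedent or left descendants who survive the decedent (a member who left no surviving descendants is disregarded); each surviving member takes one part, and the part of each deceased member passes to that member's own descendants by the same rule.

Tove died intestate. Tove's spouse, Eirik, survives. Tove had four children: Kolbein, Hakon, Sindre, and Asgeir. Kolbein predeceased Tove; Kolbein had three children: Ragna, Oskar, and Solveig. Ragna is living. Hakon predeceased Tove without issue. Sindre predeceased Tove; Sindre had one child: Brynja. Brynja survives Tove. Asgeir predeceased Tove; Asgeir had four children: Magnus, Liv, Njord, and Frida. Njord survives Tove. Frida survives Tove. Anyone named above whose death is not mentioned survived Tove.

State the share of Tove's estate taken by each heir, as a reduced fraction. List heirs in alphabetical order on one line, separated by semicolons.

Eirik, as surviving spouse, takes 3/8.
The remaining 5/8 passes to Tove's descendants per stirpes.
Hakon left no surviving issue, so that branch lapses and is disregarded.
The 5/8 is divided into 3 equal shares of 5/24 among Kolbein, Sindre, Asgeir.
Kolbein predeceased; the 5/24 allotted to Kolbein's branch passes to Kolbein's issue by representation.
The 5/24 is divided into 3 equal shares of 5/72 among Ragna, Oskar, Solveig.
Ragna is living and takes 5/72.
Oskar is living and takes 5/72.
Solveig is living and takes 5/72.
Sindre predeceased; the 5/24 allotted to Sindre's branch passes to Sindre's issue by representation.
Brynja is the sole taker at this level and receives the full 5/24.
Asgeir predeceased; the 5/24 allotted to Asgeir's branch passes to Asgeir's issue by representation.
The 5/24 is divided into 4 equal shares of 5/96 among Magnus, Liv, Njord, Frida.
Magnus is living and takes 5/96.
Liv is living and takes 5/96.
Njord is living and takes 5/96.
Frida is living and takes 5/96.

Brynja 5/24; Eirik 3/8; Frida 5/96; Liv 5/96; Magnus 5/96; Njord 5/96; Oskar 5/72; Ragna 5/72; Solveig 5/72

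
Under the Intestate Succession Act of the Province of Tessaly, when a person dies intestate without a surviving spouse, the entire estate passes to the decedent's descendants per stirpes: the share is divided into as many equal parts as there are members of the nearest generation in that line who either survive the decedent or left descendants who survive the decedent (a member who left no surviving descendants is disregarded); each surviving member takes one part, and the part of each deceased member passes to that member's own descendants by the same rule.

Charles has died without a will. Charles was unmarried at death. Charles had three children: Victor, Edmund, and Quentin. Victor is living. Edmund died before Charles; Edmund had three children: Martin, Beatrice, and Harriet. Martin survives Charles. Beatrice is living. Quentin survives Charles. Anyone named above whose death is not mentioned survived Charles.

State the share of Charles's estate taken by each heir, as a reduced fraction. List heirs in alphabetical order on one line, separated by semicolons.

Beatrice 1/9; Harriet 1/9; Martin 1/9; Quentin 1/3; Victor 1/3

There is no surviving spouse, so the entire estate passes to Charles's descendants per stirpes.
The estate is divided into 3 equal shares of 1/3 among Victor, Edmund, Quentin.
Victor is living and takes 1/3.
Edmund predeceased; the 1/3 allotted to Edmund's branch passes to Edmund's issue by representation.
The 1/3 is divided into 3 equal shares of 1/9 among Martin, Beatrice, Harriet.
Martin is living and takes 1/9.
Beatrice is living and takes 1/9.
Harriet is living and takes 1/9.
Quentin is living and takes 1/3.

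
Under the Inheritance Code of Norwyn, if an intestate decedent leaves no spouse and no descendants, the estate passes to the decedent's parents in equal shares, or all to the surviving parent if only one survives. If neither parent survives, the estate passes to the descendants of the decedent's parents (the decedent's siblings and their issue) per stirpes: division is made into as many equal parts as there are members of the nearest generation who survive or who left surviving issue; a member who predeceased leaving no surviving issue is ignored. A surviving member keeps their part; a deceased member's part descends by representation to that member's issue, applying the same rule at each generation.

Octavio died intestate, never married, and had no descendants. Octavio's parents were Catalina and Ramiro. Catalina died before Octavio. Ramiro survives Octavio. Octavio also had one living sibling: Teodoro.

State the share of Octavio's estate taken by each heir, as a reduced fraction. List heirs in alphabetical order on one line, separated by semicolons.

Ramiro 1

Only one parent, Ramiro, survives, so Ramiro takes the entire estate. The siblings take nothing because a surviving parent has priority.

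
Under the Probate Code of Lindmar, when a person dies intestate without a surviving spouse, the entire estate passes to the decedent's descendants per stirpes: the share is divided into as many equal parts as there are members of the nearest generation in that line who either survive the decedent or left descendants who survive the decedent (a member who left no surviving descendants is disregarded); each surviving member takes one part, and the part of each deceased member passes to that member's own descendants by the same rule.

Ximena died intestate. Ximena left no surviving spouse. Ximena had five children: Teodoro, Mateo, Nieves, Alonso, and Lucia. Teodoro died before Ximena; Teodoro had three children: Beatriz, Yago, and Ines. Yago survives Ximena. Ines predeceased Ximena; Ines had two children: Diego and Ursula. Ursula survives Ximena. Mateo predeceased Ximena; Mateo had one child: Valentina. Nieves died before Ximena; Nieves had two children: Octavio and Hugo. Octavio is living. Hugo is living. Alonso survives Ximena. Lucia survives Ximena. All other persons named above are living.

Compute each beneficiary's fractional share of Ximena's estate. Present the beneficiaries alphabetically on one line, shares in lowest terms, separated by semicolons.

Alonso 1/5; Beatriz 1/15; Diego 1/30; Hugo 1/10; Lucia 1/5; Octavio 1/10; Ursula 1/30; Valentina 1/5; Yago 1/15

There is no surviving spouse, so the entire estate passes to Ximena's descendants per stirpes.
The estate is divided into 5 equal shares of 1/5 among Teodoro, Mateo, Nieves, Alonso, Lucia.
Teodoro predeceased; the 1/5 allotted to Teodoro's branch passes to Teodoro's issue by representation.
The 1/5 is divided into 3 equal shares of 1/15 among Beatriz, Yago, Ines.
Beatriz is living and takes 1/15.
Yago is living and takes 1/15.
Ines predeceased; the 1/15 allotted to Ines's branch passes to Ines's issue by representation.
The 1/15 is divided into 2 equal shares of 1/30 among Diego, Ursula.
Diego is living and takes 1/30.
Ursula is living and takes 1/30.
Mateo predeceased; the 1/5 allotted to Mateo's branch passes to Mateo's issue by representation.
Valentina is the sole taker at this level and receives the full 1/5.
Nieves predeceased; the 1/5 allotted to Nieves's branch passes to Nieves's issue by representation.
The 1/5 is divided into 2 equal shares of 1/10 among Octavio, Hugo.
Octavio is living and takes 1/10.
Hugo is living and takes 1/10.
Alonso is living and takes 1/5.
Lucia is living and takes 1/5.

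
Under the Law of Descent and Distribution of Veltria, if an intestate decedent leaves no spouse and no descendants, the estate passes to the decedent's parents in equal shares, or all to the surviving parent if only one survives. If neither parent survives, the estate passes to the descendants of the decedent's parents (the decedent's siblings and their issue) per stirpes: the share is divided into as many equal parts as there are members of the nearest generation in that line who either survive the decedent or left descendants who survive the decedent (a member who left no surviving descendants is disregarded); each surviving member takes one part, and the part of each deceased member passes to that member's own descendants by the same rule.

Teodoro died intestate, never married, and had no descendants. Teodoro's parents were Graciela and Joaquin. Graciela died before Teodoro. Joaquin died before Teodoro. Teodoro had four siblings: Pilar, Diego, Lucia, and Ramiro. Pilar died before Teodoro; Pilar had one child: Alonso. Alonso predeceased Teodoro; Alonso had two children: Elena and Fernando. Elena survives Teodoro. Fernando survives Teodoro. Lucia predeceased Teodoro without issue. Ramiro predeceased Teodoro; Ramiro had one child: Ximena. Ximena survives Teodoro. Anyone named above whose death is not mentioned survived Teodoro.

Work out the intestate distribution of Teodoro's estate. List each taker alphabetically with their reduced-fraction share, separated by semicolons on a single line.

Neither parent survives and there are no descendants, so the estate passes to Teodoro's siblings and their issue per stirpes.
Lucia left no surviving issue, so that branch lapses and is disregarded.
The estate is divided into 3 equal shares of 1/3 among Pilar, Diego, Ramiro.
Pilar predeceased; the 1/3 allotted to Pilar's branch passes to Pilar's issue by representation.
Alonso's line is the sole branch at this level, so the full 1/3 passes to Alonso's issue by representation.
The 1/3 is divided into 2 equal shares of 1/6 among Elena, Fernando.
Elena is living and takes 1/6.
Fernando is living and takes 1/6.
Diego is living and takes 1/3.
Ramiro predeceased; the 1/3 allotted to Ramiro's branch passes to Ramiro's issue by representation.
Ximena is the sole taker at this level and receives the full 1/3.

Diego 1/3; Elena 1/6; Fernando 1/6; Ximena 1/3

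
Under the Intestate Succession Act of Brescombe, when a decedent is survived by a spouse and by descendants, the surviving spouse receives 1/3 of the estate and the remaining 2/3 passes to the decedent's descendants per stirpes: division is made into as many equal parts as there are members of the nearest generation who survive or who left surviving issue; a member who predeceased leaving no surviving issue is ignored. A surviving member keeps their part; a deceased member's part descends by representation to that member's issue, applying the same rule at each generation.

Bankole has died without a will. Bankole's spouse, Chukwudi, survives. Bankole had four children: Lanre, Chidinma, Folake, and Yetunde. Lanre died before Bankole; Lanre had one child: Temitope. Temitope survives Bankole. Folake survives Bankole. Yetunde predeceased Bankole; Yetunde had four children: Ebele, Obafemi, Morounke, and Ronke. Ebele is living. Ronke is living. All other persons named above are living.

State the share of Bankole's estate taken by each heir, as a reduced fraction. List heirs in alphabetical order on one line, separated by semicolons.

Chidinma 1/6; Chukwudi 1/3; Ebele 1/24; Folake 1/6; Morounke 1/24; Obafemi 1/24; Ronke 1/24; Temitope 1/6

Chukwudi, as surviving spouse, takes 1/3.
The remaining 2/3 passes to Bankole's descendants per stirpes.
The 2/3 is divided into 4 equal shares of 1/6 among Lanre, Chidinma, Folake, Yetunde.
Lanre predeceased; the 1/6 allotted to Lanre's branch passes to Lanre's issue by representation.
Temitope is the sole taker at this level and receives the full 1/6.
Chidinma is living and takes 1/6.
Folake is living and takes 1/6.
Yetunde predeceased; the 1/6 allotted to Yetunde's branch passes to Yetunde's issue by representation.
The 1/6 is divided into 4 equal shares of 1/24 among Ebele, Obafemi, Morounke, Ronke.
Ebele is living and takes 1/24.
Obafemi is living and takes 1/24.
Morounke is living and takes 1/24.
Ronke is living and takes 1/24.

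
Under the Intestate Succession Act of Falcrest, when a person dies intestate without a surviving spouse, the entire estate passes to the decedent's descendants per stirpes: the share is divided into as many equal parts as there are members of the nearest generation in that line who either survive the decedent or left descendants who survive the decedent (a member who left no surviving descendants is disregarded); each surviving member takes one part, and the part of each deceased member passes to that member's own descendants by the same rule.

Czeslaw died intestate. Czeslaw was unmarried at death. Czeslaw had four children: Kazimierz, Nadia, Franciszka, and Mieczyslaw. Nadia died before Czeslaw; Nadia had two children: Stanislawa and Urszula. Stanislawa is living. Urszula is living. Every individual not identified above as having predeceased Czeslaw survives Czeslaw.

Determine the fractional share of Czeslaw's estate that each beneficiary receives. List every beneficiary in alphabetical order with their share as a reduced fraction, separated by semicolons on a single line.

There is no surviving spouse, so the entire estate passes to Czeslaw's descendants per stirpes.
The estate is divided into 4 equal shares of 1/4 among Kazimierz, Nadia, Franciszka, Mieczyslaw.
Kazimierz is living and takes 1/4.
Nadia predeceased; the 1/4 allotted to Nadia's branch passes to Nadia's issue by representation.
The 1/4 is divided into 2 equal shares of 1/8 among Stanislawa, Urszula.
Stanislawa is living and takes 1/8.
Urszula is living and takes 1/8.
Franciszka is living and takes 1/4.
Mieczyslaw is living and takes 1/4.

Franciszka 1/4; Kazimierz 1/4; Mieczyslaw 1/4; Stanislawa 1/8; Urszula 1/8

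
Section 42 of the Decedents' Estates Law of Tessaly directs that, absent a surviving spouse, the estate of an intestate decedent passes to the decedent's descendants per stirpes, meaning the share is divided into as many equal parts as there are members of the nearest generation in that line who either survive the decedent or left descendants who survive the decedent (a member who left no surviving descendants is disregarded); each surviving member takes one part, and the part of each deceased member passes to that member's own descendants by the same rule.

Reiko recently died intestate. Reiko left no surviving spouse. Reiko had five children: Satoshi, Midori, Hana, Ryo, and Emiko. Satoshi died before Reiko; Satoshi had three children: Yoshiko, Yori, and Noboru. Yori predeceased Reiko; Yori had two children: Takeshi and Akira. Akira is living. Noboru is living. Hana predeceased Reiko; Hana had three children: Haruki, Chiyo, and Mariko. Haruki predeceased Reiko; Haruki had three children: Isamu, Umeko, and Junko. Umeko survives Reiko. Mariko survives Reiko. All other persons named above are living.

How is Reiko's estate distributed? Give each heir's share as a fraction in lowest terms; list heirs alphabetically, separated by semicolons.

There is no surviving spouse, so the entire estate passes to Reiko's descendants per stirpes.
The estate is divided into 5 equal shares of 1/5 among Satoshi, Midori, Hana, Ryo, Emiko.
Satoshi predeceased; the 1/5 allotted to Satoshi's branch passes to Satoshi's issue by representation.
The 1/5 is divided into 3 equal shares of 1/15 among Yoshiko, Yori, Noboru.
Yoshiko is living and takes 1/15.
Yori predeceased; the 1/15 allotted to Yori's branch passes to Yori's issue by representation.
The 1/15 is divided into 2 equal shares of 1/30 among Takeshi, Akira.
Takeshi is living and takes 1/30.
Akira is living and takes 1/30.
Noboru is living and takes 1/15.
Midori is living and takes 1/5.
Hana predeceased; the 1/5 allotted to Hana's branch passes to Hana's issue by representation.
The 1/5 is divided into 3 equal shares of 1/15 among Haruki, Chiyo, Mariko.
Haruki predeceased; the 1/15 allotted to Haruki's branch passes to Haruki's issue by representation.
The 1/15 is divided into 3 equal shares of 1/45 among Isamu, Umeko, Junko.
Isamu is living and takes 1/45.
Umeko is living and takes 1/45.
Junko is living and takes 1/45.
Chiyo is living and takes 1/15.
Mariko is living and takes 1/15.
Ryo is living and takes 1/5.
Emiko is living and takes 1/5.

Akira 1/30; Chiyo 1/15; Emiko 1/5; Isamu 1/45; Junko 1/45; Mariko 1/15; Midori 1/5; Noboru 1/15; Ryo 1/5; Takeshi 1/30; Umeko 1/45; Yoshiko 1/15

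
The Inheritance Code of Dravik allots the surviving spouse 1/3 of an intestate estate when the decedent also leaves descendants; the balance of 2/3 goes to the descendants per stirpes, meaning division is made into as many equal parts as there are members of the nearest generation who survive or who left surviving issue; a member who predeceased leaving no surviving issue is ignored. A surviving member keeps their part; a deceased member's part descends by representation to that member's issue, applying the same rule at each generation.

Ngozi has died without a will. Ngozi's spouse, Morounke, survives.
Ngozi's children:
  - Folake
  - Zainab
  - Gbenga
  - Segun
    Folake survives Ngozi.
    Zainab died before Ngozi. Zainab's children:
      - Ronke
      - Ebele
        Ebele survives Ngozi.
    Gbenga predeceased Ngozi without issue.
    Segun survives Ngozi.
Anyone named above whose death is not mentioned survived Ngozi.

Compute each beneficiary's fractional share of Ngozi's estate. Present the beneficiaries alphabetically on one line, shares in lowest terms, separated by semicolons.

Morounke, as surviving spouse, takes 1/3.
The remaining 2/3 passes to Ngozi's descendants per stirpes.
Gbenga left no surviving issue, so that branch lapses and is disregarded.
The 2/3 is divided into 3 equal shares of 2/9 among Folake, Zainab, Segun.
Folake is living and takes 2/9.
Zainab predeceased; the 2/9 allotted to Zainab's branch passes to Zainab's issue by representation.
The 2/9 is divided into 2 equal shares of 1/9 among Ronke, Ebele.
Ronke is living and takes 1/9.
Ebele is living and takes 1/9.
Segun is living and takes 2/9.

Ebele 1/9; Folake 2/9; Morounke 1/3; Ronke 1/9; Segun 2/9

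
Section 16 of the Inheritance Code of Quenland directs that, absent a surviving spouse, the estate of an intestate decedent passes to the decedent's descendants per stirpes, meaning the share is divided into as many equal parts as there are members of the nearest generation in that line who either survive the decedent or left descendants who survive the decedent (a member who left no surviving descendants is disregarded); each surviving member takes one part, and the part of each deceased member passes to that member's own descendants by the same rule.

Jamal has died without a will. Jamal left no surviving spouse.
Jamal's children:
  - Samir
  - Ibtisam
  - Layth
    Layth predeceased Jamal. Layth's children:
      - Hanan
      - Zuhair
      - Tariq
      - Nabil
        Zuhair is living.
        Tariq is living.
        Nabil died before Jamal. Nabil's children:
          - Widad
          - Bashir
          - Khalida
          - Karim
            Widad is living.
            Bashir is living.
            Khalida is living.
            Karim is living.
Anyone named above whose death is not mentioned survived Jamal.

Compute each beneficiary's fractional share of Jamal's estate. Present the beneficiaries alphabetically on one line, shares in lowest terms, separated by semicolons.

Bashir 1/48; Hanan 1/12; Ibtisam 1/3; Karim 1/48; Khalida 1/48; Samir 1/3; Tariq 1/12; Widad 1/48; Zuhair 1/12

There is no surviving spouse, so the entire estate passes to Jamal's descendants per stirpes.
The estate is divided into 3 equal shares of 1/3 among Samir, Ibtisam, Layth.
Samir is living and takes 1/3.
Ibtisam is living and takes 1/3.
Layth predeceased; the 1/3 allotted to Layth's branch passes to Layth's issue by representation.
The 1/3 is divided into 4 equal shares of 1/12 among Hanan, Zuhair, Tariq, Nabil.
Hanan is living and takes 1/12.
Zuhair is living and takes 1/12.
Tariq is living and takes 1/12.
Nabil predeceased; the 1/12 allotted to Nabil's branch passes to Nabil's issue by representation.
The 1/12 is divided into 4 equal shares of 1/48 among Widad, Bashir, Khalida, Karim.
Widad is living and takes 1/48.
Bashir is living and takes 1/48.
Khalida is living and takes 1/48.
Karim is living and takes 1/48.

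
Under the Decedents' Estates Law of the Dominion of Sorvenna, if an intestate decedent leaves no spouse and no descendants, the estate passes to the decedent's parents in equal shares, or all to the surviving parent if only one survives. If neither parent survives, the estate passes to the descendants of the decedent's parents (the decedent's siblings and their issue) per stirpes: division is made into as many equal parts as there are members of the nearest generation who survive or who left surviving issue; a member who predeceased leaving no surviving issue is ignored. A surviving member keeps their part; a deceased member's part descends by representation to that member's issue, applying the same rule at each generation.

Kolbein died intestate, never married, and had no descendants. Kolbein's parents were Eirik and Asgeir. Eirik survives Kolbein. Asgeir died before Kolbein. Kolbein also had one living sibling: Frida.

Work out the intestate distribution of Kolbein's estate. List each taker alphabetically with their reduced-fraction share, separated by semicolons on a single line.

Only one parent, Eirik, survives, so Eirik takes the entire estate. The siblings take nothing because a surviving parent has priority.

Eirik 1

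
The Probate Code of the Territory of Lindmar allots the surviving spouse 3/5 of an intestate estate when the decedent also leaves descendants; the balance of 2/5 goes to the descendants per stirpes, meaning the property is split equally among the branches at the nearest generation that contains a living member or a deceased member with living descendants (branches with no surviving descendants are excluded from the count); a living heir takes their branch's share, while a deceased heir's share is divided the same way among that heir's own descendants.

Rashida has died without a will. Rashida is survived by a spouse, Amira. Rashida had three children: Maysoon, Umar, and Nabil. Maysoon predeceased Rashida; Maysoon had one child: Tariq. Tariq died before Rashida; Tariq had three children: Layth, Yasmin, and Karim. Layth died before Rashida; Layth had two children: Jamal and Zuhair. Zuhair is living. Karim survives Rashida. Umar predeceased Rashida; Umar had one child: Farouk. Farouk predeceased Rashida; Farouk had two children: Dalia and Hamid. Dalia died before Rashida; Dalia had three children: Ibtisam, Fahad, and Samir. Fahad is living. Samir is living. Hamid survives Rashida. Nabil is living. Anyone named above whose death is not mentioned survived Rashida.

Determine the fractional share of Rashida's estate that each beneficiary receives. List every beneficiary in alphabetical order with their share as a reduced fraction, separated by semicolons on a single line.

Amira, as surviving spouse, takes 3/5.
The remaining 2/5 passes to Rashida's descendants per stirpes.
The 2/5 is divided into 3 equal shares of 2/15 among Maysoon, Umar, Nabil.
Maysoon predeceased; the 2/15 allotted to Maysoon's branch passes to Maysoon's issue by representation.
Tariq's line is the sole branch at this level, so the full 2/15 passes to Tariq's issue by representation.
The 2/15 is divided into 3 equal shares of 2/45 among Layth, Yasmin, Karim.
Layth predeceased; the 2/45 allotted to Layth's branch passes to Layth's issue by representation.
The 2/45 is divided into 2 equal shares of 1/45 among Jamal, Zuhair.
Jamal is living and takes 1/45.
Zuhair is living and takes 1/45.
Yasmin is living and takes 2/45.
Karim is living and takes 2/45.
Umar predeceased; the 2/15 allotted to Umar's branch passes to Umar's issue by representation.
Farouk's line is the sole branch at this level, so the full 2/15 passes to Farouk's issue by representation.
The 2/15 is divided into 2 equal shares of 1/15 among Dalia, Hamid.
Dalia predeceased; the 1/15 allotted to Dalia's branch passes to Dalia's issue by representation.
The 1/15 is divided into 3 equal shares of 1/45 among Ibtisam, Fahad, Samir.
Ibtisam is living and takes 1/45.
Fahad is living and takes 1/45.
Samir is living and takes 1/45.
Hamid is living and takes 1/15.
Nabil is living and takes 2/15.

Amira 3/5; Fahad 1/45; Hamid 1/15; Ibtisam 1/45; Jamal 1/45; Karim 2/45; Nabil 2/15; Samir 1/45; Yasmin 2/45; Zuhair 1/45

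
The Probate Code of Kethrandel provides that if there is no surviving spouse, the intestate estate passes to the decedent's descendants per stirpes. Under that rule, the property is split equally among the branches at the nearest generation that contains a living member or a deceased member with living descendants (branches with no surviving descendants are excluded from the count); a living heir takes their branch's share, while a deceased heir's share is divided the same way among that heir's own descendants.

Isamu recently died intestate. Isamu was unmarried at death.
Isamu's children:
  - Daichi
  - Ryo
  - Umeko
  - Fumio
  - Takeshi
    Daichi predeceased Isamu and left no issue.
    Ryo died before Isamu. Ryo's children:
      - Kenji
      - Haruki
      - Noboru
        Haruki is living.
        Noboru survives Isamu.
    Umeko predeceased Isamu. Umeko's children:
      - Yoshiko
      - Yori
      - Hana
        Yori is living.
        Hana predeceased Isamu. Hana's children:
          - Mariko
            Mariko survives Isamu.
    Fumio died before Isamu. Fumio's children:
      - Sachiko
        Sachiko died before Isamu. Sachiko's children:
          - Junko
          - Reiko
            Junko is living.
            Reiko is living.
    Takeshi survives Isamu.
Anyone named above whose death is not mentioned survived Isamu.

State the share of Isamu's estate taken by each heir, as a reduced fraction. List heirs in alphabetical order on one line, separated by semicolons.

Haruki 1/12; Junko 1/8; Kenji 1/12; Mariko 1/12; Noboru 1/12; Reiko 1/8; Takeshi 1/4; Yori 1/12; Yoshiko 1/12

There is no surviving spouse, so the entire estate passes to Isamu's descendants per stirpes.
Daichi left no surviving issue, so that branch lapses and is disregarded.
The estate is divided into 4 equal shares of 1/4 among Ryo, Umeko, Fumio, Takeshi.
Ryo predeceased; the 1/4 allotted to Ryo's branch passes to Ryo's issue by representation.
The 1/4 is divided into 3 equal shares of 1/12 among Kenji, Haruki, Noboru.
Kenji is living and takes 1/12.
Haruki is living and takes 1/12.
Noboru is living and takes 1/12.
Umeko predeceased; the 1/4 allotted to Umeko's branch passes to Umeko's issue by representation.
The 1/4 is divided into 3 equal shares of 1/12 among Yoshiko, Yori, Hana.
Yoshiko is living and takes 1/12.
Yori is living and takes 1/12.
Hana predeceased; the 1/12 allotted to Hana's branch passes to Hana's issue by representation.
Mariko is the sole taker at this level and receives the full 1/12.
Fumio predeceased; the 1/4 allotted to Fumio's branch passes to Fumio's issue by representation.
Sachiko's line is the sole branch at this level, so the full 1/4 passes to Sachiko's issue by representation.
The 1/4 is divided into 2 equal shares of 1/8 among Junko, Reiko.
Junko is living and takes 1/8.
Reiko is living and takes 1/8.
Takeshi is living and takes 1/4.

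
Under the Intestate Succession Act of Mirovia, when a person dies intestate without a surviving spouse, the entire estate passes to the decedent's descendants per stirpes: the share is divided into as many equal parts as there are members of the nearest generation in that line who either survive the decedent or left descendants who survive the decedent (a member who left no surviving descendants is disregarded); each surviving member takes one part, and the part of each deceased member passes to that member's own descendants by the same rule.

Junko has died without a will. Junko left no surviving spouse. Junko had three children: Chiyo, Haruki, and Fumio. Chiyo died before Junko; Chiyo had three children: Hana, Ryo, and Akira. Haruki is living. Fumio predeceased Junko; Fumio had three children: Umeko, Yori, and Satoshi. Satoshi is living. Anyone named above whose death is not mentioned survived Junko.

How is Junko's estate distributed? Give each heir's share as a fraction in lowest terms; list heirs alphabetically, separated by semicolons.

There is no surviving spouse, so the entire estate passes to Junko's descendants per stirpes.
The estate is divided into 3 equal shares of 1/3 among Chiyo, Haruki, Fumio.
Chiyo predeceased; the 1/3 allotted to Chiyo's branch passes to Chiyo's issue by representation.
The 1/3 is divided into 3 equal shares of 1/9 among Hana, Ryo, Akira.
Hana is living and takes 1/9.
Ryo is living and takes 1/9.
Akira is living and takes 1/9.
Haruki is living and takes 1/3.
Fumio predeceased; the 1/3 allotted to Fumio's branch passes to Fumio's issue by representation.
The 1/3 is divided into 3 equal shares of 1/9 among Umeko, Yori, Satoshi.
Umeko is living and takes 1/9.
Yori is living and takes 1/9.
Satoshi is living and takes 1/9.

Akira 1/9; Hana 1/9; Haruki 1/3; Ryo 1/9; Satoshi 1/9; Umeko 1/9; Yori 1/9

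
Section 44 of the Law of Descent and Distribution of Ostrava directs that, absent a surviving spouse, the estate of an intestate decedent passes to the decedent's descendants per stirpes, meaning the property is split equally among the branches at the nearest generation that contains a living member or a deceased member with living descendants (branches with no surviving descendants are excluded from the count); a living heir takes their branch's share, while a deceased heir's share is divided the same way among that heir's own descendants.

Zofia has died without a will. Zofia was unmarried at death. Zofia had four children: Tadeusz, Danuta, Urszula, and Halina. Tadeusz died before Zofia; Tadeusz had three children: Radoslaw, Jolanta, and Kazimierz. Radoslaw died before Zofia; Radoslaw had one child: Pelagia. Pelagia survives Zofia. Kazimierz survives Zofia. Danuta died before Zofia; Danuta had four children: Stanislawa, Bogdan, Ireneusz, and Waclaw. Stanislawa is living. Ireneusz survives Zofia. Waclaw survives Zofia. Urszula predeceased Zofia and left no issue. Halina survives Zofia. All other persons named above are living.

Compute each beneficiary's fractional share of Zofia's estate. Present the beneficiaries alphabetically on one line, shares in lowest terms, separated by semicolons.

Bogdan 1/12; Halina 1/3; Ireneusz 1/12; Jolanta 1/9; Kazimierz 1/9; Pelagia 1/9; Stanislawa 1/12; Waclaw 1/12

There is no surviving spouse, so the entire estate passes to Zofia's descendants per stirpes.
Urszula left no surviving issue, so that branch lapses and is disregarded.
The estate is divided into 3 equal shares of 1/3 among Tadeusz, Danuta, Halina.
Tadeusz predeceased; the 1/3 allotted to Tadeusz's branch passes to Tadeusz's issue by representation.
The 1/3 is divided into 3 equal shares of 1/9 among Radoslaw, Jolanta, Kazimierz.
Radoslaw predeceased; the 1/9 allotted to Radoslaw's branch passes to Radoslaw's issue by representation.
Pelagia is the sole taker at this level and receives the full 1/9.
Jolanta is living and takes 1/9.
Kazimierz is living and takes 1/9.
Danuta predeceased; the 1/3 allotted to Danuta's branch passes to Danuta's issue by representation.
The 1/3 is divided into 4 equal shares of 1/12 among Stanislawa, Bogdan, Ireneusz, Waclaw.
Stanislawa is living and takes 1/12.
Bogdan is living and takes 1/12.
Ireneusz is living and takes 1/12.
Waclaw is living and takes 1/12.
Halina is living and takes 1/3.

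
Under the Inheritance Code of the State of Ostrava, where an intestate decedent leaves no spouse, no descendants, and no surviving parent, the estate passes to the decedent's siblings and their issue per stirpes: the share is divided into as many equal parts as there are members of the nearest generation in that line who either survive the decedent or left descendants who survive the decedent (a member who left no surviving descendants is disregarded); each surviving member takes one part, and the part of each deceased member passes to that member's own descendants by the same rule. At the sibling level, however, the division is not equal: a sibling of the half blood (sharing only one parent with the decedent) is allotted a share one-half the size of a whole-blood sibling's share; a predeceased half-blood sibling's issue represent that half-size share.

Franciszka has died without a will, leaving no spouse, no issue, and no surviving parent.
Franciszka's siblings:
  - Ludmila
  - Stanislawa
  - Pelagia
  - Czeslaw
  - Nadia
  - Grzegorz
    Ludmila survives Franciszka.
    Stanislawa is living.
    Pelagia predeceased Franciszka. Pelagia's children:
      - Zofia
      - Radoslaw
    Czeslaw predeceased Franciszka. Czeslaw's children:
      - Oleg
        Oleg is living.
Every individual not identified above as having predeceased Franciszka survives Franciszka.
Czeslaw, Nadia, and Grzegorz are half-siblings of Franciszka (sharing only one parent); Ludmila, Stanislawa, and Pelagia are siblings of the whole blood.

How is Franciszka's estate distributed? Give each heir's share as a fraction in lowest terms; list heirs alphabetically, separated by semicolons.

Grzegorz 1/9; Ludmila 2/9; Nadia 1/9; Oleg 1/9; Radoslaw 1/9; Stanislawa 2/9; Zofia 1/9

No spouse, descendants, or parent survives, so the estate passes to Franciszka's siblings per stirpes.
Half-blood siblings count for one-half the weight of whole-blood siblings at the initial division.
Dividing 1 in proportion to weights (total weight 9/2): Ludmila (weight 1) → 2/9; Stanislawa (weight 1) → 2/9; Pelagia (weight 1) → 2/9; Czeslaw (weight 1/2) → 1/9; Nadia (weight 1/2) → 1/9; Grzegorz (weight 1/2) → 1/9.
Ludmila is living and takes 2/9.
Stanislawa is living and takes 2/9.
Pelagia predeceased; the 2/9 allotted to Pelagia's branch passes to Pelagia's issue by representation.
The 2/9 is divided into 2 equal shares of 1/9 among Zofia, Radoslaw.
Zofia is living and takes 1/9.
Radoslaw is living and takes 1/9.
Czeslaw predeceased; the 1/9 allotted to Czeslaw's branch passes to Czeslaw's issue by representation.
Oleg is the sole taker at this level and receives the full 1/9.
Nadia is living and takes 1/9.
Grzegorz is living and takes 1/9.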